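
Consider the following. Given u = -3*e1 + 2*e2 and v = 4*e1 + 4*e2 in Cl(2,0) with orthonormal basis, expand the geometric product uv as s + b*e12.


Expand: (-3*e1 + 2*e2)(4*e1 + 4*e2)
= (-3)*4*e1e1 + (-3)*4*e1e2 + 2*4*e2e1 + 2*4*e2e2
Using e1^2 = e2^2 = 1, e2e1 = -e1e2:
Scalar part s = (-3)*4 + 2*4 = -12 + 8 = -4
Bivector part b = (-3)*4 - 2*4 = -12 - 8 = -20
uv = -4 - 20*e12


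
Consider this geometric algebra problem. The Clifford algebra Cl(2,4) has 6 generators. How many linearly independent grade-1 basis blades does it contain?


Number of grade-k basis blades in Cl(p,q) with n = p + q is C(n, k).
n = 2 + 4 = 6
C(6, 1) = 6! / (1! * 5!)
= 720 / (1 * 120)
= 6


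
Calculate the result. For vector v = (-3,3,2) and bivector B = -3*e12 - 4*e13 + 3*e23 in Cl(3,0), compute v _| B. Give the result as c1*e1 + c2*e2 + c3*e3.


Left contraction v _| B = <vB>_1 (grade-1 part of the geometric product vB).
Using e1_|e12 = e2, e2_|e12 = -e1, e1_|e13 = e3, e3_|e13 = -e1, e2_|e23 = e3, e3_|e23 = -e2:
e1 coeff: -v2*b12 - v3*b13 = -(3)*(-3) - (2)*(-4) = 17
e2 coeff: v1*b12 - v3*b23 = (-3)*(-3) - (2)*(3) = 3
e3 coeff: v1*b13 + v2*b23 = (-3)*(-4) + (3)*(3) = 21
v _| B = 17*e1 + 3*e2 + 21*e3


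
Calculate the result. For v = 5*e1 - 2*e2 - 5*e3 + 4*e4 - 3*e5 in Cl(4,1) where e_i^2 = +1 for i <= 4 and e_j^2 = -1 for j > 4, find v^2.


v^2 = sum of c_i^2 * e_i^2
Positive signature terms (e_i^2 = +1): 5^2 + (-2)^2 + (-5)^2 + 4^2 = 70
Negative signature terms (e_j^2 = -1): (-3)^2 = 9
v^2 = 70 - 9 = 61


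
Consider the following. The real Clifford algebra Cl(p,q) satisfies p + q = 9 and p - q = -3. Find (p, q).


We need p + q = 9 and p - q = -3.
Adding: 2p = 9 + (-3) = 6, so p = 3.
Then q = 9 - 3 = 6.
(p, q) = (3, 6)


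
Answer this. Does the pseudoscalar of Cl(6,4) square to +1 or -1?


The pseudoscalar I = e1...e_n (product of all n generators) of Cl(p,q) satisfies I^2 = (-1)^(q + n(n-1)/2).
p = 6, q = 4, n = p + q = 10
n(n-1)/2 = 10 * 9 / 2 = 45
Exponent = q + n(n-1)/2 = 4 + 45 = 49
I^2 = (-1)^49 = -1


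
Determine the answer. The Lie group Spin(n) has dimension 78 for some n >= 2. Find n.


dim Spin(n) = dim so(n) = n(n-1)/2.
Solve n(n-1)/2 = 78, i.e. n^2 - n - 156 = 0.
Discriminant = 1 + 8*78 = 625
n = (1 + sqrt(625))/2 = (1 + 25)/2 = 13


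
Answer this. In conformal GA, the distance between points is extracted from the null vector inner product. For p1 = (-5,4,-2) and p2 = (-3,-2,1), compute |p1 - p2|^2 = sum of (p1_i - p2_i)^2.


p1 - p2 = (-2, 6, -3)
|p1 - p2|^2 = (-2)^2 + 6^2 + (-3)^2
= 4 + 36 + 9
= 49


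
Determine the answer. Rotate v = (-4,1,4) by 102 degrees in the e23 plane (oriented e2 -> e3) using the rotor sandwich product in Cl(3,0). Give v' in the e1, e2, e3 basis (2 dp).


Rotor R = cos(51deg) - sin(51deg)*e23
Rotation angle theta = 2 * 51 = 102 degrees in the e23 plane (e2 -> e3).
The component perpendicular to the plane (e1) is invariant: v'_1 = v1 = -4.00
cos(102deg) = -0.2079, sin(102deg) = 0.9781
v'_2 = v2*cos(theta) - v3*sin(theta) = 1*(-0.2079) - 4*0.9781 = -4.12
v'_3 = v2*sin(theta) + v3*cos(theta) = 1*0.9781 + 4*(-0.2079) = 0.15
v' = -4.00*e1 - 4.12*e2 + 0.15*e3


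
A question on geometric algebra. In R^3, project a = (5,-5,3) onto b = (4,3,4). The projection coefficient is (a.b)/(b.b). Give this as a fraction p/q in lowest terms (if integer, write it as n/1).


Projection coefficient = (a . b) / (b . b)
a . b = 5*4 + (-5)*3 + 3*4
= 20 + (-15) + 12 = 17
b . b = 4^2 + 3^2 + 4^2
= 16 + 9 + 16 = 41
Coefficient = 17/41
In lowest terms: 17/41


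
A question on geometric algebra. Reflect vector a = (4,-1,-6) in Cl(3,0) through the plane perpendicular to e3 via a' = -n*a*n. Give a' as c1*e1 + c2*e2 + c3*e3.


Reflection formula: a' = -n*a*n, with n = e3 (unit vector, n^2 = 1).
For reflection through hyperplane perp to e3:
The component along e3 flips sign, others stay.
a = (4, -1, -6)
a' = (4, -1, 6)
a' = 4*e1 - 1*e2 + 6*e3


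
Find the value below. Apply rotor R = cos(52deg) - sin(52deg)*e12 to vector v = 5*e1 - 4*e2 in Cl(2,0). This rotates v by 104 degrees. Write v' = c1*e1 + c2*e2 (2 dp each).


Rotor R = cos(52deg) - sin(52deg)*e12
Rotation angle theta = 2 * 52 = 104 degrees
v' = R*v*~R rotates v by theta.
cos(104deg) = -0.2419, sin(104deg) = 0.9703
v'_1 = 5*cos(104deg) - (-4)*sin(104deg)
= 5*(-0.2419) - (-4)*0.9703
= 2.67
v'_2 = 5*sin(104deg) + (-4)*cos(104deg)
= 5*0.9703 + (-4)*(-0.2419)
= 5.82
v' = 2.67*e1 + 5.82*e2


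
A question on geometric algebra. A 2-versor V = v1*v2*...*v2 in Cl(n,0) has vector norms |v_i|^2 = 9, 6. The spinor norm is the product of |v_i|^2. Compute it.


Spinor norm N(V) = |v1|^2 * |v2|^2 * ... * |v2|^2
= 9 * 6
Running product: 9, 54
N(V) = 54


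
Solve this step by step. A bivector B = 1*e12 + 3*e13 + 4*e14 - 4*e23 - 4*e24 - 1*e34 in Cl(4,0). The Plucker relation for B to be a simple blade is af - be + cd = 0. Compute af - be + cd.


Plucker relation: af - be + cd
a*f = 1*(-1) = -1
b*e = 3*(-4) = -12
c*d = 4*(-4) = -16
af - be + cd = -1 - (-12) + (-16)
= -5


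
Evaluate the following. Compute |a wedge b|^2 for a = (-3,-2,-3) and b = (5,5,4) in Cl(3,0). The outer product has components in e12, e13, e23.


a wedge b = (a1*b2 - a2*b1)*e12 + (a1*b3 - a3*b1)*e13 + (a2*b3 - a3*b2)*e23
e12 coeff: (-3)*5 - (-2)*5 = -15 - (-10) = -5
e13 coeff: (-3)*4 - (-3)*5 = -12 - (-15) = 3
e23 coeff: (-2)*4 - (-3)*5 = -8 - (-15) = 7
|a wedge b|^2 = (-5)^2 + 3^2 + 7^2
= 25 + 9 + 49
= 83


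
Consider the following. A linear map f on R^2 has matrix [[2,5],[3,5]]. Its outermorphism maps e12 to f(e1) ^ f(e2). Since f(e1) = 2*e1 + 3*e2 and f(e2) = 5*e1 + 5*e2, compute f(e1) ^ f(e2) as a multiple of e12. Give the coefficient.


The outermorphism of a linear map f sends e1^e2 to f(e1)^f(e2).
f(e1) = 2*e1 + 3*e2
f(e2) = 5*e1 + 5*e2
f(e1) ^ f(e2) = (2*e1 + 3*e2) ^ (5*e1 + 5*e2)
= 2*5*e12 + 3*5*e21
= (10 - 15)*e12
= -5*e12
Coefficient = -5


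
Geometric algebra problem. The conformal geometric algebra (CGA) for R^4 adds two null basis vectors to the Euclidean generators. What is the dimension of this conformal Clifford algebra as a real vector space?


The conformal model of R^4 uses Cl(5,1): the 4 Euclidean generators plus two extra orthogonal generators e+ (e+^2 = +1) and e- (e-^2 = -1), from which the null vectors e0, einf are built.
Number of generators m = 4 + 2 = 6.
dim Cl(p,q) = 2^m = 2^6 = 64


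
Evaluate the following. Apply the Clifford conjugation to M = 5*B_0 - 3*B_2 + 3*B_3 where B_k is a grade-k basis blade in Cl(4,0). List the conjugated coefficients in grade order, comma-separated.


Clifford conjugate sign for grade k: (-1)^(k(k+1)/2)
Grade 0: (-1)^(0*1/2) = (-1)^0 = 1, coeff 5 -> 5
Grade 2: (-1)^(2*3/2) = (-1)^3 = -1, coeff -3 -> 3
Grade 3: (-1)^(3*4/2) = (-1)^6 = 1, coeff 3 -> 3
Conjugated coefficients: 5, 3, 3


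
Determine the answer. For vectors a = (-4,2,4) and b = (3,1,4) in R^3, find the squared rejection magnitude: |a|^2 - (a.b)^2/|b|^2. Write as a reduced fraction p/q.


|a|^2 = (-4)^2 + 2^2 + 4^2 = 36
|b|^2 = 3^2 + 1^2 + 4^2 = 26
a . b = (-4)*3 + 2*1 + 4*4 = 6
(a.b)^2 = 6^2 = 36
|rej|^2 = 36 - 36/26
= (936 - 36)/26
= 900/26
In lowest terms: 450/13


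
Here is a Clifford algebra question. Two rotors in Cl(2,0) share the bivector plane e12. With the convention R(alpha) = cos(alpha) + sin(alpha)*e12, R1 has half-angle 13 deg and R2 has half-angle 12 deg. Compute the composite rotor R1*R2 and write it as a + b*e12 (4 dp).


Same-plane rotors commute and their half-angles add:
R1*R2 = cos(a1 + a2) + sin(a1 + a2)*e12.
a1 + a2 = 13 + 12 = 25 deg
cos(25 deg) = 0.9063
sin(25 deg) = 0.4226
R1*R2 = 0.9063 + 0.4226*e12


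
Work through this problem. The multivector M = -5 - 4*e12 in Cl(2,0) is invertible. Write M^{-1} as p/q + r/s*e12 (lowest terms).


M = -5 - 4*e12, where e12^2 = -1.
Since M commutes with its reverse ~M = a - b*e12, M * ~M = a^2 - b^2*e12^2 = a^2 + b^2.
So M^{-1} = ~M / (a^2 + b^2) = (a - b*e12)/(a^2 + b^2).
a^2 + b^2 = 25 + 16 = 41
Scalar part = -5/41 = -5/41
Bivector coeff = 4/41 = 4/41
M^{-1} = -5/41 + 4/41*e12


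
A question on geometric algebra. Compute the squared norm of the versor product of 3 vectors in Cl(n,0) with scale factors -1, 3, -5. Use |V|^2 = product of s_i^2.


Each vector v_i has |v_i|^2 = s_i^2
Squared scales: (-1)^2 = 1, 3^2 = 9, (-5)^2 = 25
|V|^2 = 1 * 9 * 25
= 225


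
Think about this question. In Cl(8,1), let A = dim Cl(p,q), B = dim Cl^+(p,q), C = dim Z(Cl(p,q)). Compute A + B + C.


n = 8 + 1 = 9
Total dim = 2^9 = 512
Even subalgebra dim = 2^8 = 256
n is odd, so center dim = 2
Sum = 512 + 256 + 2 = 770


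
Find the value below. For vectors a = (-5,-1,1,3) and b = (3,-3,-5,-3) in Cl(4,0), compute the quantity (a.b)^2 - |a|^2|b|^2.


a . b = (-5)*3 + (-1)*(-3) + 1*(-5) + 3*(-3)
= -15 + 3 + (-5) + (-9) = -26
|a|^2 = (-5)^2 + (-1)^2 + 1^2 + 3^2 = 36
|b|^2 = 3^2 + (-3)^2 + (-5)^2 + (-3)^2 = 52
(a.b)^2 = (-26)^2 = 676
|a|^2 * |b|^2 = 36 * 52 = 1872
Result = 676 - 1872 = -1196


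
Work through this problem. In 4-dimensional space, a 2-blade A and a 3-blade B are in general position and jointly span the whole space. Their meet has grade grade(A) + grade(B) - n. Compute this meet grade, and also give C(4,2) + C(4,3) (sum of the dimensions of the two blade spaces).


Meet grade = grade(A) + grade(B) - n
= 2 + 3 - 4 = 1
C(4,2) = 6
C(4,3) = 4
dim_A + dim_B = 6 + 4 = 10


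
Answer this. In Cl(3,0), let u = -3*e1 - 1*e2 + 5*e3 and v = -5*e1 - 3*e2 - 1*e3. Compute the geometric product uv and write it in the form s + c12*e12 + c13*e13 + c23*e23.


In Cl(3,0): e_i^2 = 1, e_ie_j = -e_je_i for i != j.
Scalar part = u . v = (-3)*(-5) + (-1)*(-3) + 5*(-1)
= 15 + 3 + (-5) = 13
e12 coeff = (-3)*(-3) - (-1)*(-5) = 9 - 5 = 4
e13 coeff = (-3)*(-1) - 5*(-5) = 3 - (-25) = 28
e23 coeff = (-1)*(-1) - 5*(-3) = 1 - (-15) = 16
uv = 13 + 4*e12 + 28*e13 + 16*e23


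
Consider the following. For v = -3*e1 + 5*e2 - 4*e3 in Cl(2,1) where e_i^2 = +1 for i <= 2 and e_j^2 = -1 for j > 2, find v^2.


v^2 = sum of c_i^2 * e_i^2
Positive signature terms (e_i^2 = +1): (-3)^2 + 5^2 = 34
Negative signature terms (e_j^2 = -1): (-4)^2 = 16
v^2 = 34 - 16 = 18


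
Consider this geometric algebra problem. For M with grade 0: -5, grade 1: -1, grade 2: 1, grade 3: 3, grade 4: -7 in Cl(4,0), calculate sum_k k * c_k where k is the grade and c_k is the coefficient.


Grade-weighted sum = sum of grade_k * coefficient_k
0*(-5) = 0
1*(-1) = -1
2*1 = 2
3*3 = 9
4*(-7) = -28
Total = 0 + (-1) + 2 + 9 + (-28) = -18


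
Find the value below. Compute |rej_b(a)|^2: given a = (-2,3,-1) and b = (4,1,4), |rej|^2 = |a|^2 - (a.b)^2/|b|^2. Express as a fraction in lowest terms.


|a|^2 = (-2)^2 + 3^2 + (-1)^2 = 14
|b|^2 = 4^2 + 1^2 + 4^2 = 33
a . b = (-2)*4 + 3*1 + (-1)*4 = -9
(a.b)^2 = (-9)^2 = 81
|rej|^2 = 14 - 81/33
= (462 - 81)/33
= 381/33
In lowest terms: 127/11


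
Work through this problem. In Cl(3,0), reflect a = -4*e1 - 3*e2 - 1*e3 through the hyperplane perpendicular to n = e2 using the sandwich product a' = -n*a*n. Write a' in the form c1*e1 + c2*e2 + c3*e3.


Reflection formula: a' = -n*a*n, with n = e2 (unit vector, n^2 = 1).
For reflection through hyperplane perp to e2:
The component along e2 flips sign, others stay.
a = (-4, -3, -1)
a' = (-4, 3, -1)
a' = -4*e1 + 3*e2 - 1*e3


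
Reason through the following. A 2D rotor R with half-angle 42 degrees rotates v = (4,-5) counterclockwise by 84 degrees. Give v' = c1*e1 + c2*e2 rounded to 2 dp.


Rotor R = cos(42deg) - sin(42deg)*e12
Rotation angle theta = 2 * 42 = 84 degrees
v' = R*v*~R rotates v by theta.
cos(84deg) = 0.1045, sin(84deg) = 0.9945
v'_1 = 4*cos(84deg) - (-5)*sin(84deg)
= 4*0.1045 - (-5)*0.9945
= 5.39
v'_2 = 4*sin(84deg) + (-5)*cos(84deg)
= 4*0.9945 + (-5)*0.1045
= 3.46
v' = 5.39*e1 + 3.46*e2


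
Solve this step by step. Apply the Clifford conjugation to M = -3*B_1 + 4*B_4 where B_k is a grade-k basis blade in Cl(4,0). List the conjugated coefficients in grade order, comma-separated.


Clifford conjugate sign for grade k: (-1)^(k(k+1)/2)
Grade 1: (-1)^(1*2/2) = (-1)^1 = -1, coeff -3 -> 3
Grade 4: (-1)^(4*5/2) = (-1)^10 = 1, coeff 4 -> 4
Conjugated coefficients: 3, 4


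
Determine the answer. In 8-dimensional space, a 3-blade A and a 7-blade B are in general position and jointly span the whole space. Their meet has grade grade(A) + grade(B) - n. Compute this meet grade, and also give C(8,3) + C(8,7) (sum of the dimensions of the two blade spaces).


Meet grade = grade(A) + grade(B) - n
= 3 + 7 - 8 = 2
C(8,3) = 56
C(8,7) = 8
dim_A + dim_B = 56 + 8 = 64


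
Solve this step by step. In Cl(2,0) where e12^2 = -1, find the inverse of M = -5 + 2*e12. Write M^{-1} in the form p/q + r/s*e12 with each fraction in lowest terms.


M = -5 + 2*e12, where e12^2 = -1.
Since M commutes with its reverse ~M = a - b*e12, M * ~M = a^2 - b^2*e12^2 = a^2 + b^2.
So M^{-1} = ~M / (a^2 + b^2) = (a - b*e12)/(a^2 + b^2).
a^2 + b^2 = 25 + 4 = 29
Scalar part = -5/29 = -5/29
Bivector coeff = -2/29 = -2/29
M^{-1} = -5/29 - 2/29*e12


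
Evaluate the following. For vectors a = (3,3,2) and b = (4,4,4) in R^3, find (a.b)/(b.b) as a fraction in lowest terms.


Projection coefficient = (a . b) / (b . b)
a . b = 3*4 + 3*4 + 2*4
= 12 + 12 + 8 = 32
b . b = 4^2 + 4^2 + 4^2
= 16 + 16 + 16 = 48
Coefficient = 32/48
In lowest terms: 2/3


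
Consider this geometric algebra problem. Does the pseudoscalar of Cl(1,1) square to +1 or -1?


The pseudoscalar I = e1...e_n (product of all n generators) of Cl(p,q) satisfies I^2 = (-1)^(q + n(n-1)/2).
p = 1, q = 1, n = p + q = 2
n(n-1)/2 = 2 * 1 / 2 = 1
Exponent = q + n(n-1)/2 = 1 + 1 = 2
I^2 = (-1)^2 = +1


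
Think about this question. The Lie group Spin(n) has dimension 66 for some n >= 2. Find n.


dim Spin(n) = dim so(n) = n(n-1)/2.
Solve n(n-1)/2 = 66, i.e. n^2 - n - 132 = 0.
Discriminant = 1 + 8*66 = 529
n = (1 + sqrt(529))/2 = (1 + 23)/2 = 12


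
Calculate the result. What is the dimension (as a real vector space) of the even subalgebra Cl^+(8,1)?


Even subalgebra dimension = 2^(n-1)
n = 8 + 1 = 9
2^(9 - 1) = 2^8 = 256
Verification: sum of C(9,k) for even k = 1 + 36 + 126 + 84 + 9 = 256
Result = 256


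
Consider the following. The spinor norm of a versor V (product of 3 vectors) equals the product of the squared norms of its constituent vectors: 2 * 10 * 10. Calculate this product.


Spinor norm N(V) = |v1|^2 * |v2|^2 * ... * |v3|^2
= 2 * 10 * 10
Running product: 2, 20, 200
N(V) = 200


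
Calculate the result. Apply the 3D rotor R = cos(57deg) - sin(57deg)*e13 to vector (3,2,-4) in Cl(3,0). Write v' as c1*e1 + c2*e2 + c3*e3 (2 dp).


Rotor R = cos(57deg) - sin(57deg)*e13
Rotation angle theta = 2 * 57 = 114 degrees in the e13 plane (e1 -> e3).
The component perpendicular to the plane (e2) is invariant: v'_2 = v2 = 2.00
cos(114deg) = -0.4067, sin(114deg) = 0.9135
v'_1 = v1*cos(theta) - v3*sin(theta) = 3*(-0.4067) - (-4)*0.9135 = 2.43
v'_3 = v1*sin(theta) + v3*cos(theta) = 3*0.9135 + (-4)*(-0.4067) = 4.37
v' = 2.43*e1 + 2.00*e2 + 4.37*e3


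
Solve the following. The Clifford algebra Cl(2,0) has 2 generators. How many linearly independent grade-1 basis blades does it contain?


Number of grade-k basis blades in Cl(p,q) with n = p + q is C(n, k).
n = 2 + 0 = 2
C(2, 1) = 2! / (1! * 1!)
= 2 / (1 * 1)
= 2


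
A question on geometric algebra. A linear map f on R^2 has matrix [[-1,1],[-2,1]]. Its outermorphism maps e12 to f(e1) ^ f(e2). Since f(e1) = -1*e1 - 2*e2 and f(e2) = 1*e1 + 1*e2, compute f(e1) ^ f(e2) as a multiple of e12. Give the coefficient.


The outermorphism of a linear map f sends e1^e2 to f(e1)^f(e2).
f(e1) = -1*e1 - 2*e2
f(e2) = 1*e1 + 1*e2
f(e1) ^ f(e2) = (-1*e1 - 2*e2) ^ (1*e1 + 1*e2)
= (-1)*1*e12 + (-2)*1*e21
= (-1 - (-2))*e12
= 1*e12
Coefficient = 1


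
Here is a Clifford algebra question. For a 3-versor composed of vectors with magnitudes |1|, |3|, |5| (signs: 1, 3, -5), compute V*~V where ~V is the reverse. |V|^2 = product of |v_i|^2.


Each vector v_i has |v_i|^2 = s_i^2
Squared scales: 1^2 = 1, 3^2 = 9, (-5)^2 = 25
|V|^2 = 1 * 9 * 25
= 225


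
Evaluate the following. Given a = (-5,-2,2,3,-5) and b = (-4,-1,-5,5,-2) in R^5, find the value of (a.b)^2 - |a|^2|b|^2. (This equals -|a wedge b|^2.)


a . b = (-5)*(-4) + (-2)*(-1) + 2*(-5) + 3*5 + (-5)*(-2)
= 20 + 2 + (-10) + 15 + 10 = 37
|a|^2 = (-5)^2 + (-2)^2 + 2^2 + 3^2 + (-5)^2 = 67
|b|^2 = (-4)^2 + (-1)^2 + (-5)^2 + 5^2 + (-2)^2 = 71
(a.b)^2 = 37^2 = 1369
|a|^2 * |b|^2 = 67 * 71 = 4757
Result = 1369 - 4757 = -3388


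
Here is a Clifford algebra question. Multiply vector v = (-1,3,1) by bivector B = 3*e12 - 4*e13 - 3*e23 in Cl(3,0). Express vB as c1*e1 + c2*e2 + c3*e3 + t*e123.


vB has grade-1 (vector) and grade-3 (trivector) parts: vB = (v _| B) + (v ^ B).
Vector part <vB>_1:
  e1: -v2*b12 - v3*b13 = -(3)*(3) - (1)*(-4) = -5
  e2: v1*b12 - v3*b23 = (-1)*(3) - (1)*(-3) = 0
  e3: v1*b13 + v2*b23 = (-1)*(-4) + (3)*(-3) = -5
Trivector part <vB>_3:
  e123: v1*b23 - v2*b13 + v3*b12 = (-1)*(-3) - (3)*(-4) + (1)*(3) = 18
vB = -5*e1 + 0*e2 - 5*e3 + 18*e123


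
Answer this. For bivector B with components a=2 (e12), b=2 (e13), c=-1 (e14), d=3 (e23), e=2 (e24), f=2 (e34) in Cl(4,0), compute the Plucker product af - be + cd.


Plucker relation: af - be + cd
a*f = 2*2 = 4
b*e = 2*2 = 4
c*d = (-1)*3 = -3
af - be + cd = 4 - 4 + (-3)
= -3


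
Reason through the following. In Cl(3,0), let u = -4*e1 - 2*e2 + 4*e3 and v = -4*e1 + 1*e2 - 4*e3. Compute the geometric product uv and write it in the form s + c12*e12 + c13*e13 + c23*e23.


In Cl(3,0): e_i^2 = 1, e_ie_j = -e_je_i for i != j.
Scalar part = u . v = (-4)*(-4) + (-2)*1 + 4*(-4)
= 16 + (-2) + (-16) = -2
e12 coeff = (-4)*1 - (-2)*(-4) = -4 - 8 = -12
e13 coeff = (-4)*(-4) - 4*(-4) = 16 - (-16) = 32
e23 coeff = (-2)*(-4) - 4*1 = 8 - 4 = 4
uv = -2 - 12*e12 + 32*e13 + 4*e23


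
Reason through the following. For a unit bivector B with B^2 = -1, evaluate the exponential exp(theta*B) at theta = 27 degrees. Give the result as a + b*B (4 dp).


For a unit bivector B with B^2 = -1, the exponential series gives
e^(theta*B) = cos(theta) + sin(theta)*B (the GA analogue of Euler's formula).
theta = 27 degrees = 0.471239 rad
cos(27 deg) = 0.8910
sin(27 deg) = 0.4540
exp(theta*B) = 0.8910 + 0.4540*B


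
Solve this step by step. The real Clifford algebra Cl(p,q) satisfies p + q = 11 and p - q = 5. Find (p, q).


We need p + q = 11 and p - q = 5.
Adding: 2p = 11 + 5 = 16, so p = 8.
Then q = 11 - 8 = 3.
(p, q) = (8, 3)


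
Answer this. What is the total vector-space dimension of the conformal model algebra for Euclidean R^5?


The conformal model of R^5 uses Cl(6,1): the 5 Euclidean generators plus two extra orthogonal generators e+ (e+^2 = +1) and e- (e-^2 = -1), from which the null vectors e0, einf are built.
Number of generators m = 5 + 2 = 7.
dim Cl(p,q) = 2^m = 2^7 = 128


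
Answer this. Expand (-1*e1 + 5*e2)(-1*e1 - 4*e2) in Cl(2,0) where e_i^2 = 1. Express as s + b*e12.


Expand: (-1*e1 + 5*e2)(-1*e1 - 4*e2)
= (-1)*(-1)*e1e1 + (-1)*(-4)*e1e2 + 5*(-1)*e2e1 + 5*(-4)*e2e2
Using e1^2 = e2^2 = 1, e2e1 = -e1e2:
Scalar part s = (-1)*(-1) + 5*(-4) = 1 + (-20) = -19
Bivector part b = (-1)*(-4) - 5*(-1) = 4 - (-5) = 9
uv = -19 + 9*e12


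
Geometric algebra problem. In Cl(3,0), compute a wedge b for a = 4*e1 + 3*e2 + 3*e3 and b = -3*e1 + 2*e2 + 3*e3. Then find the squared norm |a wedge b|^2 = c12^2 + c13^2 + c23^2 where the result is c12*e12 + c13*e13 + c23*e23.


a wedge b = (a1*b2 - a2*b1)*e12 + (a1*b3 - a3*b1)*e13 + (a2*b3 - a3*b2)*e23
e12 coeff: 4*2 - 3*(-3) = 8 - (-9) = 17
e13 coeff: 4*3 - 3*(-3) = 12 - (-9) = 21
e23 coeff: 3*3 - 3*2 = 9 - 6 = 3
|a wedge b|^2 = 17^2 + 21^2 + 3^2
= 289 + 441 + 9
= 739


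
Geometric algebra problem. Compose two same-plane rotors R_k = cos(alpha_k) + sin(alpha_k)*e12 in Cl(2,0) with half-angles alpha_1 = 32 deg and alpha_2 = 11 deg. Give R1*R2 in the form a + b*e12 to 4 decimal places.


Same-plane rotors commute and their half-angles add:
R1*R2 = cos(a1 + a2) + sin(a1 + a2)*e12.
a1 + a2 = 32 + 11 = 43 deg
cos(43 deg) = 0.7314
sin(43 deg) = 0.6820
R1*R2 = 0.7314 + 0.6820*e12


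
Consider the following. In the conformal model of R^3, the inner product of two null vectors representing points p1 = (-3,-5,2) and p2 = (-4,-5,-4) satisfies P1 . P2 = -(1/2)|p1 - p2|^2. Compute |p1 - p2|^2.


p1 - p2 = (1, 0, 6)
|p1 - p2|^2 = 1^2 + 0^2 + 6^2
= 1 + 0 + 36
= 37


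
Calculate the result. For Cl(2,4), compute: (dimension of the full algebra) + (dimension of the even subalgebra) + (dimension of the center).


n = 2 + 4 = 6
Total dim = 2^6 = 64
Even subalgebra dim = 2^5 = 32
n is even, so center dim = 1
Sum = 64 + 32 + 1 = 97


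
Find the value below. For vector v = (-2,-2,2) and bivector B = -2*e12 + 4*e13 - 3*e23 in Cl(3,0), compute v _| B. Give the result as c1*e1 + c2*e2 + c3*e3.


Left contraction v _| B = <vB>_1 (grade-1 part of the geometric product vB).
Using e1_|e12 = e2, e2_|e12 = -e1, e1_|e13 = e3, e3_|e13 = -e1, e2_|e23 = e3, e3_|e23 = -e2:
e1 coeff: -v2*b12 - v3*b13 = -(-2)*(-2) - (2)*(4) = -12
e2 coeff: v1*b12 - v3*b23 = (-2)*(-2) - (2)*(-3) = 10
e3 coeff: v1*b13 + v2*b23 = (-2)*(4) + (-2)*(-3) = -2
v _| B = -12*e1 + 10*e2 - 2*e3


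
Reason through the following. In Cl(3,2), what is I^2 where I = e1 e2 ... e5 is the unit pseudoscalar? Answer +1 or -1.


The pseudoscalar I = e1...e_n (product of all n generators) of Cl(p,q) satisfies I^2 = (-1)^(q + n(n-1)/2).
p = 3, q = 2, n = p + q = 5
n(n-1)/2 = 5 * 4 / 2 = 10
Exponent = q + n(n-1)/2 = 2 + 10 = 12
I^2 = (-1)^12 = +1


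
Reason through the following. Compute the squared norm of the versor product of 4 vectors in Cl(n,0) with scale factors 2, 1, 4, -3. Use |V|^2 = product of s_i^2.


Each vector v_i has |v_i|^2 = s_i^2
Squared scales: 2^2 = 4, 1^2 = 1, 4^2 = 16, (-3)^2 = 9
|V|^2 = 4 * 1 * 16 * 9
= 576


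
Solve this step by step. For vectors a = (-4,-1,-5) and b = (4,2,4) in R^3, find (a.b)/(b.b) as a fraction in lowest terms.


Projection coefficient = (a . b) / (b . b)
a . b = (-4)*4 + (-1)*2 + (-5)*4
= -16 + (-2) + (-20) = -38
b . b = 4^2 + 2^2 + 4^2
= 16 + 4 + 16 = 36
Coefficient = -38/36
In lowest terms: -19/18


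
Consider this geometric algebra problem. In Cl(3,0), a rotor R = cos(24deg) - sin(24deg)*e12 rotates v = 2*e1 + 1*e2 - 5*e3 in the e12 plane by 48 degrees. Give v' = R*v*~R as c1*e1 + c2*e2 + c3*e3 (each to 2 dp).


Rotor R = cos(24deg) - sin(24deg)*e12
Rotation angle theta = 2 * 24 = 48 degrees in the e12 plane (e1 -> e2).
The component perpendicular to the plane (e3) is invariant: v'_3 = v3 = -5.00
cos(48deg) = 0.6691, sin(48deg) = 0.7431
v'_1 = v1*cos(theta) - v2*sin(theta) = 2*0.6691 - 1*0.7431 = 0.60
v'_2 = v1*sin(theta) + v2*cos(theta) = 2*0.7431 + 1*0.6691 = 2.16
v' = 0.60*e1 + 2.16*e2 - 5.00*e3


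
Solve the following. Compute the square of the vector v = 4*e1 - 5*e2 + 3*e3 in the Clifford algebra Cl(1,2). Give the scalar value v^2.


v^2 = sum of c_i^2 * e_i^2
Positive signature terms (e_i^2 = +1): 4^2 = 16
Negative signature terms (e_j^2 = -1): (-5)^2 + 3^2 = 34
v^2 = 16 - 34 = -18


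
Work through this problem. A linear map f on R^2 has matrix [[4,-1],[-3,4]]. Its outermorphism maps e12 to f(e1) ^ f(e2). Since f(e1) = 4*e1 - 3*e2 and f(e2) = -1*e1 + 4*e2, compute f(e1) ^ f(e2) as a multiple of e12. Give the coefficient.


The outermorphism of a linear map f sends e1^e2 to f(e1)^f(e2).
f(e1) = 4*e1 - 3*e2
f(e2) = -1*e1 + 4*e2
f(e1) ^ f(e2) = (4*e1 - 3*e2) ^ (-1*e1 + 4*e2)
= 4*4*e12 + (-3)*(-1)*e21
= (16 - 3)*e12
= 13*e12
Coefficient = 13


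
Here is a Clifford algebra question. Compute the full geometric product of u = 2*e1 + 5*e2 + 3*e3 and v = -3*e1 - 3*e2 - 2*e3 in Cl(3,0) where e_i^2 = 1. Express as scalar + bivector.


In Cl(3,0): e_i^2 = 1, e_ie_j = -e_je_i for i != j.
Scalar part = u . v = 2*(-3) + 5*(-3) + 3*(-2)
= -6 + (-15) + (-6) = -27
e12 coeff = 2*(-3) - 5*(-3) = -6 - (-15) = 9
e13 coeff = 2*(-2) - 3*(-3) = -4 - (-9) = 5
e23 coeff = 5*(-2) - 3*(-3) = -10 - (-9) = -1
uv = -27 + 9*e12 + 5*e13 - 1*e23


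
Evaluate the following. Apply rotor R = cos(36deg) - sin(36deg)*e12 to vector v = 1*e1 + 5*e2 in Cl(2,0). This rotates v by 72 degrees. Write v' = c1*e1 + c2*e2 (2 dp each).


Rotor R = cos(36deg) - sin(36deg)*e12
Rotation angle theta = 2 * 36 = 72 degrees
v' = R*v*~R rotates v by theta.
cos(72deg) = 0.3090, sin(72deg) = 0.9511
v'_1 = 1*cos(72deg) - 5*sin(72deg)
= 1*0.3090 - 5*0.9511
= -4.45
v'_2 = 1*sin(72deg) + 5*cos(72deg)
= 1*0.9511 + 5*0.3090
= 2.50
v' = -4.45*e1 + 2.50*e2


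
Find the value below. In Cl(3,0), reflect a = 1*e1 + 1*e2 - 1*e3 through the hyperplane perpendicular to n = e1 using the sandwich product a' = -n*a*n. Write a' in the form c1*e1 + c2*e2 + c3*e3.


Reflection formula: a' = -n*a*n, with n = e1 (unit vector, n^2 = 1).
For reflection through hyperplane perp to e1:
The component along e1 flips sign, others stay.
a = (1, 1, -1)
a' = (-1, 1, -1)
a' = -1*e1 + 1*e2 - 1*e3


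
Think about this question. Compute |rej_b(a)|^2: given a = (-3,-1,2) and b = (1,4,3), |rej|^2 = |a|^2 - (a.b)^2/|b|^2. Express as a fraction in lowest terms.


|a|^2 = (-3)^2 + (-1)^2 + 2^2 = 14
|b|^2 = 1^2 + 4^2 + 3^2 = 26
a . b = (-3)*1 + (-1)*4 + 2*3 = -1
(a.b)^2 = (-1)^2 = 1
|rej|^2 = 14 - 1/26
= (364 - 1)/26
= 363/26
In lowest terms: 363/26


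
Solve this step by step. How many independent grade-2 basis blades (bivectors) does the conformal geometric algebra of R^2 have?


The conformal model of R^2 uses Cl(3,1) with m = 2 + 2 = 4 generators.
Number of grade-2 blades = C(m, 2) = C(4, 2)
= 4*3/2 = 6


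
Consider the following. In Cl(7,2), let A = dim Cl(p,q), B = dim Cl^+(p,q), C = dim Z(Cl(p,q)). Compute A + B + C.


n = 7 + 2 = 9
Total dim = 2^9 = 512
Even subalgebra dim = 2^8 = 256
n is odd, so center dim = 2
Sum = 512 + 256 + 2 = 770


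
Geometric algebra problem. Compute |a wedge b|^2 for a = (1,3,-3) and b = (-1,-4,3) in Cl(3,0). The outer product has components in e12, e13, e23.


a wedge b = (a1*b2 - a2*b1)*e12 + (a1*b3 - a3*b1)*e13 + (a2*b3 - a3*b2)*e23
e12 coeff: 1*(-4) - 3*(-1) = -4 - (-3) = -1
e13 coeff: 1*3 - (-3)*(-1) = 3 - 3 = 0
e23 coeff: 3*3 - (-3)*(-4) = 9 - 12 = -3
|a wedge b|^2 = (-1)^2 + 0^2 + (-3)^2
= 1 + 0 + 9
= 10


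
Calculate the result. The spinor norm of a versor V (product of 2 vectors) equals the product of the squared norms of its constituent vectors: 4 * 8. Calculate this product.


Spinor norm N(V) = |v1|^2 * |v2|^2 * ... * |v2|^2
= 4 * 8
Running product: 4, 32
N(V) = 32


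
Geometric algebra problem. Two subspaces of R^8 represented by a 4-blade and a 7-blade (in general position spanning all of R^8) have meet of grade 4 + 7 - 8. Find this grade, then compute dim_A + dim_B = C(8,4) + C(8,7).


Meet grade = grade(A) + grade(B) - n
= 4 + 7 - 8 = 3
C(8,4) = 70
C(8,7) = 8
dim_A + dim_B = 70 + 8 = 78


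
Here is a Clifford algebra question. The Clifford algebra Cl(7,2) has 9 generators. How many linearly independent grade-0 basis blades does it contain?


Number of grade-k basis blades in Cl(p,q) with n = p + q is C(n, k).
n = 7 + 2 = 9
C(9, 0) = 9! / (0! * 9!)
= 362880 / (1 * 362880)
= 1


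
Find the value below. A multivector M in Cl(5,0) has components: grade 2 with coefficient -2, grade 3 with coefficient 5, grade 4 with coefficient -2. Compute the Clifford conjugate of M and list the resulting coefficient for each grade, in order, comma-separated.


Clifford conjugate sign for grade k: (-1)^(k(k+1)/2)
Grade 2: (-1)^(2*3/2) = (-1)^3 = -1, coeff -2 -> 2
Grade 3: (-1)^(3*4/2) = (-1)^6 = 1, coeff 5 -> 5
Grade 4: (-1)^(4*5/2) = (-1)^10 = 1, coeff -2 -> -2
Conjugated coefficients: 2, 5, -2


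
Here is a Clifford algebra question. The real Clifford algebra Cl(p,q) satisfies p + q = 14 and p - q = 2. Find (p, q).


We need p + q = 14 and p - q = 2.
Adding: 2p = 14 + 2 = 16, so p = 8.
Then q = 14 - 8 = 6.
(p, q) = (8, 6)


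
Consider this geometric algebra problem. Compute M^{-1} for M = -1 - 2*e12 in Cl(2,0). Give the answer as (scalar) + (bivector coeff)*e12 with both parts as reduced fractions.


M = -1 - 2*e12, where e12^2 = -1.
Since M commutes with its reverse ~M = a - b*e12, M * ~M = a^2 - b^2*e12^2 = a^2 + b^2.
So M^{-1} = ~M / (a^2 + b^2) = (a - b*e12)/(a^2 + b^2).
a^2 + b^2 = 1 + 4 = 5
Scalar part = -1/5 = -1/5
Bivector coeff = 2/5 = 2/5
M^{-1} = -1/5 + 2/5*e12


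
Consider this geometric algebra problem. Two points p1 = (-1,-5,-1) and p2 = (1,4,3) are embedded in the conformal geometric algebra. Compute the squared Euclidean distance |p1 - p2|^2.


p1 - p2 = (-2, -9, -4)
|p1 - p2|^2 = (-2)^2 + (-9)^2 + (-4)^2
= 4 + 81 + 16
= 101


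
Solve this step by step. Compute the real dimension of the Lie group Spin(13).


Spin(n) double-covers SO(n); both have Lie algebra so(n) of dimension n(n-1)/2.
n = 13
n(n-1) = 13 * 12 = 156
dim Spin(13) = 156/2 = 78


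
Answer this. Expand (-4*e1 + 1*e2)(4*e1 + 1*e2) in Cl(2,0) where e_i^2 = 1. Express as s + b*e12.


Expand: (-4*e1 + 1*e2)(4*e1 + 1*e2)
= (-4)*4*e1e1 + (-4)*1*e1e2 + 1*4*e2e1 + 1*1*e2e2
Using e1^2 = e2^2 = 1, e2e1 = -e1e2:
Scalar part s = (-4)*4 + 1*1 = -16 + 1 = -15
Bivector part b = (-4)*1 - 1*4 = -4 - 4 = -8
uv = -15 - 8*e12


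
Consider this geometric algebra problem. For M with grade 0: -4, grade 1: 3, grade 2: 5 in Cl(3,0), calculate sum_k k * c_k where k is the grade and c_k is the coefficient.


Grade-weighted sum = sum of grade_k * coefficient_k
0*(-4) = 0
1*3 = 3
2*5 = 10
Total = 0 + 3 + 10 = 13


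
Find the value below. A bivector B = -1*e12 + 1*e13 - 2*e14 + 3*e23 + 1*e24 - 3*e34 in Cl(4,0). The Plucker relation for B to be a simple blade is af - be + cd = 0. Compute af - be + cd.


Plucker relation: af - be + cd
a*f = (-1)*(-3) = 3
b*e = 1*1 = 1
c*d = (-2)*3 = -6
af - be + cd = 3 - 1 + (-6)
= -4


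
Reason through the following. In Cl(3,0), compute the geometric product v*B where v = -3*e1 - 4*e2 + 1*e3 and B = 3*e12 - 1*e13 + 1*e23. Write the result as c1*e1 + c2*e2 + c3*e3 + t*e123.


vB has grade-1 (vector) and grade-3 (trivector) parts: vB = (v _| B) + (v ^ B).
Vector part <vB>_1:
  e1: -v2*b12 - v3*b13 = -(-4)*(3) - (1)*(-1) = 13
  e2: v1*b12 - v3*b23 = (-3)*(3) - (1)*(1) = -10
  e3: v1*b13 + v2*b23 = (-3)*(-1) + (-4)*(1) = -1
Trivector part <vB>_3:
  e123: v1*b23 - v2*b13 + v3*b12 = (-3)*(1) - (-4)*(-1) + (1)*(3) = -4
vB = 13*e1 - 10*e2 - 1*e3 - 4*e123


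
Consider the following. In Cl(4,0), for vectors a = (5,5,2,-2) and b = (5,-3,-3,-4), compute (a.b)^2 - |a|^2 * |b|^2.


a . b = 5*5 + 5*(-3) + 2*(-3) + (-2)*(-4)
= 25 + (-15) + (-6) + 8 = 12
|a|^2 = 5^2 + 5^2 + 2^2 + (-2)^2 = 58
|b|^2 = 5^2 + (-3)^2 + (-3)^2 + (-4)^2 = 59
(a.b)^2 = 12^2 = 144
|a|^2 * |b|^2 = 58 * 59 = 3422
Result = 144 - 3422 = -3278


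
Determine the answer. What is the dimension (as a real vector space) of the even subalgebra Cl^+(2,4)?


Even subalgebra dimension = 2^(n-1)
n = 2 + 4 = 6
2^(6 - 1) = 2^5 = 32
Verification: sum of C(6,k) for even k = 1 + 15 + 15 + 1 = 32
Result = 32


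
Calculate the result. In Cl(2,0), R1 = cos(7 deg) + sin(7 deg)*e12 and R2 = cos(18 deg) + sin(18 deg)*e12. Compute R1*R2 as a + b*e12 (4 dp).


Same-plane rotors commute and their half-angles add:
R1*R2 = cos(a1 + a2) + sin(a1 + a2)*e12.
a1 + a2 = 7 + 18 = 25 deg
cos(25 deg) = 0.9063
sin(25 deg) = 0.4226
R1*R2 = 0.9063 + 0.4226*e12


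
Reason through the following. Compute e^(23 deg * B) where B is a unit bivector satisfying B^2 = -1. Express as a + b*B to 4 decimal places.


For a unit bivector B with B^2 = -1, the exponential series gives
e^(theta*B) = cos(theta) + sin(theta)*B (the GA analogue of Euler's formula).
theta = 23 degrees = 0.401426 rad
cos(23 deg) = 0.9205
sin(23 deg) = 0.3907
exp(theta*B) = 0.9205 + 0.3907*B


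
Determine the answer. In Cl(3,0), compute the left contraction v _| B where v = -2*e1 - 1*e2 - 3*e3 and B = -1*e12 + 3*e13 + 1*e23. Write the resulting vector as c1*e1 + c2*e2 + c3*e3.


Left contraction v _| B = <vB>_1 (grade-1 part of the geometric product vB).
Using e1_|e12 = e2, e2_|e12 = -e1, e1_|e13 = e3, e3_|e13 = -e1, e2_|e23 = e3, e3_|e23 = -e2:
e1 coeff: -v2*b12 - v3*b13 = -(-1)*(-1) - (-3)*(3) = 8
e2 coeff: v1*b12 - v3*b23 = (-2)*(-1) - (-3)*(1) = 5
e3 coeff: v1*b13 + v2*b23 = (-2)*(3) + (-1)*(1) = -7
v _| B = 8*e1 + 5*e2 - 7*e3


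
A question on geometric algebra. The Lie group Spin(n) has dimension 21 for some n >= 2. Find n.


dim Spin(n) = dim so(n) = n(n-1)/2.
Solve n(n-1)/2 = 21, i.e. n^2 - n - 42 = 0.
Discriminant = 1 + 8*21 = 169
n = (1 + sqrt(169))/2 = (1 + 13)/2 = 7


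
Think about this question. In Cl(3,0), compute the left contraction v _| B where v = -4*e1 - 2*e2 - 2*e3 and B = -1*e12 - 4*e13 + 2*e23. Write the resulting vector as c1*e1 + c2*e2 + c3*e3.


Left contraction v _| B = <vB>_1 (grade-1 part of the geometric product vB).
Using e1_|e12 = e2, e2_|e12 = -e1, e1_|e13 = e3, e3_|e13 = -e1, e2_|e23 = e3, e3_|e23 = -e2:
e1 coeff: -v2*b12 - v3*b13 = -(-2)*(-1) - (-2)*(-4) = -10
e2 coeff: v1*b12 - v3*b23 = (-4)*(-1) - (-2)*(2) = 8
e3 coeff: v1*b13 + v2*b23 = (-4)*(-4) + (-2)*(2) = 12
v _| B = -10*e1 + 8*e2 + 12*e3


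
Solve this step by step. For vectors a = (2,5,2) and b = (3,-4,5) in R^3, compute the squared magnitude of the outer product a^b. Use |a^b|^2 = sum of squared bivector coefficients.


a wedge b = (a1*b2 - a2*b1)*e12 + (a1*b3 - a3*b1)*e13 + (a2*b3 - a3*b2)*e23
e12 coeff: 2*(-4) - 5*3 = -8 - 15 = -23
e13 coeff: 2*5 - 2*3 = 10 - 6 = 4
e23 coeff: 5*5 - 2*(-4) = 25 - (-8) = 33
|a wedge b|^2 = (-23)^2 + 4^2 + 33^2
= 529 + 16 + 1089
= 1634


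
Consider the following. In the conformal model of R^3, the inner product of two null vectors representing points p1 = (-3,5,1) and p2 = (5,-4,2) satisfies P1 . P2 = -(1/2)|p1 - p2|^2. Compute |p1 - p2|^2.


p1 - p2 = (-8, 9, -1)
|p1 - p2|^2 = (-8)^2 + 9^2 + (-1)^2
= 64 + 81 + 1
= 146


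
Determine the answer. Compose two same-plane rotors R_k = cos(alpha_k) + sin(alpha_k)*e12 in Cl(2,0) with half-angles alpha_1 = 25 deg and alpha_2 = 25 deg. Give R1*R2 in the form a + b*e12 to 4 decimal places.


Same-plane rotors commute and their half-angles add:
R1*R2 = cos(a1 + a2) + sin(a1 + a2)*e12.
a1 + a2 = 25 + 25 = 50 deg
cos(50 deg) = 0.6428
sin(50 deg) = 0.7660
R1*R2 = 0.6428 + 0.7660*e12


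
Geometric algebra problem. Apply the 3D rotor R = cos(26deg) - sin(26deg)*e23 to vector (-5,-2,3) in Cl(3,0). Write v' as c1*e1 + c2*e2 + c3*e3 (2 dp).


Rotor R = cos(26deg) - sin(26deg)*e23
Rotation angle theta = 2 * 26 = 52 degrees in the e23 plane (e2 -> e3).
The component perpendicular to the plane (e1) is invariant: v'_1 = v1 = -5.00
cos(52deg) = 0.6157, sin(52deg) = 0.7880
v'_2 = v2*cos(theta) - v3*sin(theta) = -2*0.6157 - 3*0.7880 = -3.60
v'_3 = v2*sin(theta) + v3*cos(theta) = -2*0.7880 + 3*0.6157 = 0.27
v' = -5.00*e1 - 3.60*e2 + 0.27*e3


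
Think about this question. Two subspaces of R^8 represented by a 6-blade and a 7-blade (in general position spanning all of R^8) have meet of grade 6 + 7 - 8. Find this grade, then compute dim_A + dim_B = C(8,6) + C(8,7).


Meet grade = grade(A) + grade(B) - n
= 6 + 7 - 8 = 5
C(8,6) = 28
C(8,7) = 8
dim_A + dim_B = 28 + 8 = 36


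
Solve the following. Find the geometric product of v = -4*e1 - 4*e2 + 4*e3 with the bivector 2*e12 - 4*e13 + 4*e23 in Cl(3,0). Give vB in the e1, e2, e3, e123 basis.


vB has grade-1 (vector) and grade-3 (trivector) parts: vB = (v _| B) + (v ^ B).
Vector part <vB>_1:
  e1: -v2*b12 - v3*b13 = -(-4)*(2) - (4)*(-4) = 24
  e2: v1*b12 - v3*b23 = (-4)*(2) - (4)*(4) = -24
  e3: v1*b13 + v2*b23 = (-4)*(-4) + (-4)*(4) = 0
Trivector part <vB>_3:
  e123: v1*b23 - v2*b13 + v3*b12 = (-4)*(4) - (-4)*(-4) + (4)*(2) = -24
vB = 24*e1 - 24*e2 + 0*e3 - 24*e123


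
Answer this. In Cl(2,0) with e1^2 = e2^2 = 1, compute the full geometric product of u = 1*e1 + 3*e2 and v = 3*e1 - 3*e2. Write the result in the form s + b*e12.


Expand: (1*e1 + 3*e2)(3*e1 - 3*e2)
= 1*3*e1e1 + 1*(-3)*e1e2 + 3*3*e2e1 + 3*(-3)*e2e2
Using e1^2 = e2^2 = 1, e2e1 = -e1e2:
Scalar part s = 1*3 + 3*(-3) = 3 + (-9) = -6
Bivector part b = 1*(-3) - 3*3 = -3 - 9 = -12
uv = -6 - 12*e12


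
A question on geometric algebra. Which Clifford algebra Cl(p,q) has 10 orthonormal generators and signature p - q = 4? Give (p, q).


We need p + q = 10 and p - q = 4.
Adding: 2p = 10 + 4 = 14, so p = 7.
Then q = 10 - 7 = 3.
(p, q) = (7, 3)


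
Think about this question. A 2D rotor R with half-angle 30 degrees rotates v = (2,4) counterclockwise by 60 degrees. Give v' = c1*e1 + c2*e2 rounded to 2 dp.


Rotor R = cos(30deg) - sin(30deg)*e12
Rotation angle theta = 2 * 30 = 60 degrees
v' = R*v*~R rotates v by theta.
cos(60deg) = 0.5000, sin(60deg) = 0.8660
v'_1 = 2*cos(60deg) - 4*sin(60deg)
= 2*0.5000 - 4*0.8660
= -2.46
v'_2 = 2*sin(60deg) + 4*cos(60deg)
= 2*0.8660 + 4*0.5000
= 3.73
v' = -2.46*e1 + 3.73*e2


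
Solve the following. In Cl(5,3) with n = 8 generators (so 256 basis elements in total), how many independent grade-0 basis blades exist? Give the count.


Number of grade-k basis blades in Cl(p,q) with n = p + q is C(n, k).
n = 5 + 3 = 8
C(8, 0) = 8! / (0! * 8!)
= 40320 / (1 * 40320)
= 1


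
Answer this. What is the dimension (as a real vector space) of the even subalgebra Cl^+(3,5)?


Even subalgebra dimension = 2^(n-1)
n = 3 + 5 = 8
2^(8 - 1) = 2^7 = 128
Verification: sum of C(8,k) for even k = 1 + 28 + 70 + 28 + 1 = 128
Result = 128


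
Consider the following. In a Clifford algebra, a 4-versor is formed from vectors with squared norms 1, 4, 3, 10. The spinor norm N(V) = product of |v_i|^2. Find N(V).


Spinor norm N(V) = |v1|^2 * |v2|^2 * ... * |v4|^2
= 1 * 4 * 3 * 10
Running product: 1, 4, 12, 120
N(V) = 120


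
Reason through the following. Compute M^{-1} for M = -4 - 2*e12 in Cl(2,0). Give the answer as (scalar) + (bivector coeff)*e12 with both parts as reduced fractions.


M = -4 - 2*e12, where e12^2 = -1.
Since M commutes with its reverse ~M = a - b*e12, M * ~M = a^2 - b^2*e12^2 = a^2 + b^2.
So M^{-1} = ~M / (a^2 + b^2) = (a - b*e12)/(a^2 + b^2).
a^2 + b^2 = 16 + 4 = 20
Scalar part = -4/20 = -1/5
Bivector coeff = 2/20 = 1/10
M^{-1} = -1/5 + 1/10*e12


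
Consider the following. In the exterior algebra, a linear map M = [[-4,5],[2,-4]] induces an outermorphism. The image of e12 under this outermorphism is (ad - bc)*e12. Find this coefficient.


The outermorphism of a linear map f sends e1^e2 to f(e1)^f(e2).
f(e1) = -4*e1 + 2*e2
f(e2) = 5*e1 - 4*e2
f(e1) ^ f(e2) = (-4*e1 + 2*e2) ^ (5*e1 - 4*e2)
= (-4)*(-4)*e12 + 2*5*e21
= (16 - 10)*e12
= 6*e12
Coefficient = 6


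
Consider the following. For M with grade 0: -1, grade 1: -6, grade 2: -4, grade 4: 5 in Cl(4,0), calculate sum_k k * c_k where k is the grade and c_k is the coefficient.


Grade-weighted sum = sum of grade_k * coefficient_k
0*(-1) = 0
1*(-6) = -6
2*(-4) = -8
4*5 = 20
Total = 0 + (-6) + (-8) + 20 = 6


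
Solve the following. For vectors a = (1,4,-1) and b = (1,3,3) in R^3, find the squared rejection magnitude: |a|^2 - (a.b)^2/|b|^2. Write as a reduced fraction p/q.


|a|^2 = 1^2 + 4^2 + (-1)^2 = 18
|b|^2 = 1^2 + 3^2 + 3^2 = 19
a . b = 1*1 + 4*3 + (-1)*3 = 10
(a.b)^2 = 10^2 = 100
|rej|^2 = 18 - 100/19
= (342 - 100)/19
= 242/19
In lowest terms: 242/19


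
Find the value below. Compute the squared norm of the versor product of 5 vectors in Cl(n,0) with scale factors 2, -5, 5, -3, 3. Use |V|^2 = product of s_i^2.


Each vector v_i has |v_i|^2 = s_i^2
Squared scales: 2^2 = 4, (-5)^2 = 25, 5^2 = 25, (-3)^2 = 9, 3^2 = 9
|V|^2 = 4 * 25 * 25 * 9 * 9
= 202500


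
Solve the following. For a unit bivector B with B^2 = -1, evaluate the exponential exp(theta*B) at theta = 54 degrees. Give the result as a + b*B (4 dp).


For a unit bivector B with B^2 = -1, the exponential series gives
e^(theta*B) = cos(theta) + sin(theta)*B (the GA analogue of Euler's formula).
theta = 54 degrees = 0.942478 rad
cos(54 deg) = 0.5878
sin(54 deg) = 0.8090
exp(theta*B) = 0.5878 + 0.8090*B
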